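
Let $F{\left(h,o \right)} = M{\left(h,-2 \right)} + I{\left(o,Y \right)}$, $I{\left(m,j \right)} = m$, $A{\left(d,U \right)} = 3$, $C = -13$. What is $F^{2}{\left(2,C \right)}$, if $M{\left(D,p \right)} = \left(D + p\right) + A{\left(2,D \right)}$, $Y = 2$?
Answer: $100$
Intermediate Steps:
$M{\left(D,p \right)} = 3 + D + p$ ($M{\left(D,p \right)} = \left(D + p\right) + 3 = 3 + D + p$)
$F{\left(h,o \right)} = 1 + h + o$ ($F{\left(h,o \right)} = \left(3 + h - 2\right) + o = \left(1 + h\right) + o = 1 + h + o$)
$F^{2}{\left(2,C \right)} = \left(1 + 2 - 13\right)^{2} = \left(-10\right)^{2} = 100$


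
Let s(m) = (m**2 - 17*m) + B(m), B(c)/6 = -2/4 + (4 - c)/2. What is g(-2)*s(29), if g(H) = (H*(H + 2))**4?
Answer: 0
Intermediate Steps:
B(c) = 9 - 3*c (B(c) = 6*(-2/4 + (4 - c)/2) = 6*(-2*1/4 + (4 - c)*(1/2)) = 6*(-1/2 + (2 - c/2)) = 6*(3/2 - c/2) = 9 - 3*c)
s(m) = 9 + m**2 - 20*m (s(m) = (m**2 - 17*m) + (9 - 3*m) = 9 + m**2 - 20*m)
g(H) = H**4*(2 + H)**4 (g(H) = (H*(2 + H))**4 = H**4*(2 + H)**4)
g(-2)*s(29) = ((-2)**4*(2 - 2)**4)*(9 + 29**2 - 20*29) = (16*0**4)*(9 + 841 - 580) = (16*0)*270 = 0*270 = 0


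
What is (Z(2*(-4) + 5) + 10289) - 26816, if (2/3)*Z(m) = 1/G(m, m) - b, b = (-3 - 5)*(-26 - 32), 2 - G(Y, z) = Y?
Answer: -172227/10 ≈ -17223.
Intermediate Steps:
G(Y, z) = 2 - Y
b = 464 (b = -8*(-58) = 464)
Z(m) = -696 + 3/(2*(2 - m)) (Z(m) = 3*(1/(2 - m) - 1*464)/2 = 3*(1/(2 - m) - 464)/2 = 3*(-464 + 1/(2 - m))/2 = -696 + 3/(2*(2 - m)))
(Z(2*(-4) + 5) + 10289) - 26816 = (3*(927 - 464*(2*(-4) + 5))/(2*(-2 + (2*(-4) + 5))) + 10289) - 26816 = (3*(927 - 464*(-8 + 5))/(2*(-2 + (-8 + 5))) + 10289) - 26816 = (3*(927 - 464*(-3))/(2*(-2 - 3)) + 10289) - 26816 = ((3/2)*(927 + 1392)/(-5) + 10289) - 26816 = ((3/2)*(-1/5)*2319 + 10289) - 26816 = (-6957/10 + 10289) - 26816 = 95933/10 - 26816 = -172227/10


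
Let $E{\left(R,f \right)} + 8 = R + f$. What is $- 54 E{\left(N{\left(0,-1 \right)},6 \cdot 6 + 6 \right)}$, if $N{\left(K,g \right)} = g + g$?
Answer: $-1728$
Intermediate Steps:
$N{\left(K,g \right)} = 2 g$
$E{\left(R,f \right)} = -8 + R + f$ ($E{\left(R,f \right)} = -8 + \left(R + f\right) = -8 + R + f$)
$- 54 E{\left(N{\left(0,-1 \right)},6 \cdot 6 + 6 \right)} = - 54 \left(-8 + 2 \left(-1\right) + \left(6 \cdot 6 + 6\right)\right) = - 54 \left(-8 - 2 + \left(36 + 6\right)\right) = - 54 \left(-8 - 2 + 42\right) = \left(-54\right) 32 = -1728$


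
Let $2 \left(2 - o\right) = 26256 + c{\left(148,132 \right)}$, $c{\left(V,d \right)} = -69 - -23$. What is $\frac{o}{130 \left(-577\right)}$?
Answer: $\frac{13103}{75010} \approx 0.17468$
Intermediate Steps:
$c{\left(V,d \right)} = -46$ ($c{\left(V,d \right)} = -69 + 23 = -46$)
$o = -13103$ ($o = 2 - \frac{26256 - 46}{2} = 2 - 13105 = -13103$)
$\frac{o}{130 \left(-577\right)} = - \frac{13103}{130 \left(-577\right)} = - \frac{13103}{-75010} = \left(-13103\right) \left(- \frac{1}{75010}\right) = \frac{13103}{75010}$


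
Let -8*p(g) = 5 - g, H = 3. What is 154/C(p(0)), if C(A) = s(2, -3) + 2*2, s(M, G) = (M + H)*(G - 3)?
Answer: -77/13 ≈ -5.9231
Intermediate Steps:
p(g) = -5/8 + g/8 (p(g) = -(5 - g)/8 = -5/8 + g/8)
s(M, G) = (-3 + G)*(3 + M) (s(M, G) = (M + 3)*(G - 3) = (3 + M)*(-3 + G) = (-3 + G)*(3 + M))
C(A) = -26 (C(A) = (-9 - 3*2 + 3*(-3) - 3*2) + 2*2 = (-9 - 6 - 9 - 6) + 4 = -30 + 4 = -26)
154/C(p(0)) = 154/(-26) = 154*(-1/26) = -77/13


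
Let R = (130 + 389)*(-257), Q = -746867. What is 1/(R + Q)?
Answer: -1/880250 ≈ -1.1360e-6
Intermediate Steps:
R = -133383 (R = 519*(-257) = -133383)
1/(R + Q) = 1/(-133383 - 746867) = 1/(-880250) = -1/880250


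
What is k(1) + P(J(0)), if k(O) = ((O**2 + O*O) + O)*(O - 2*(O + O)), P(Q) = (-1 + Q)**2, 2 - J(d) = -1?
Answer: -5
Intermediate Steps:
J(d) = 3 (J(d) = 2 - 1*(-1) = 2 + 1 = 3)
k(O) = -3*O*(O + 2*O**2) (k(O) = ((O**2 + O**2) + O)*(O - 4*O) = (2*O**2 + O)*(O - 4*O) = (O + 2*O**2)*(-3*O) = -3*O*(O + 2*O**2))
k(1) + P(J(0)) = 1**2*(-3 - 6*1) + (-1 + 3)**2 = 1*(-3 - 6) + 2**2 = 1*(-9) + 4 = -9 + 4 = -5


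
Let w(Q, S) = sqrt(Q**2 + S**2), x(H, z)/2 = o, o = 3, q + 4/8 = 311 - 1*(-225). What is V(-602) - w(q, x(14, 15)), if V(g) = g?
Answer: -602 - 3*sqrt(127465)/2 ≈ -1137.5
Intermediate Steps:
q = 1071/2 (q = -1/2 + (311 - 1*(-225)) = -1/2 + (311 + 225) = -1/2 + 536 = 1071/2 ≈ 535.50)
x(H, z) = 6 (x(H, z) = 2*3 = 6)
V(-602) - w(q, x(14, 15)) = -602 - sqrt((1071/2)**2 + 6**2) = -602 - sqrt(1147041/4 + 36) = -602 - sqrt(1147185/4) = -602 - 3*sqrt(127465)/2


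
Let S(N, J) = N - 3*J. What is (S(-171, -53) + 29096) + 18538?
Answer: 47622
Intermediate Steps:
(S(-171, -53) + 29096) + 18538 = ((-171 - 3*(-53)) + 29096) + 18538 = ((-171 + 159) + 29096) + 18538 = (-12 + 29096) + 18538 = 29084 + 18538 = 47622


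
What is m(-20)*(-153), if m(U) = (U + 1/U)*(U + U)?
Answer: -122706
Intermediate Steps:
m(U) = 2*U*(U + 1/U) (m(U) = (U + 1/U)*(2*U) = 2*U*(U + 1/U))
m(-20)*(-153) = (2 + 2*(-20)²)*(-153) = (2 + 2*400)*(-153) = (2 + 800)*(-153) = 802*(-153) = -122706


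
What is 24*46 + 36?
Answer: 1140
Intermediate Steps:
24*46 + 36 = 1104 + 36 = 1140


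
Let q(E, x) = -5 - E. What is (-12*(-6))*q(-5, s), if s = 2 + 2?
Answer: 0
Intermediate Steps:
s = 4
(-12*(-6))*q(-5, s) = (-12*(-6))*(-5 - 1*(-5)) = 72*(-5 + 5) = 72*0 = 0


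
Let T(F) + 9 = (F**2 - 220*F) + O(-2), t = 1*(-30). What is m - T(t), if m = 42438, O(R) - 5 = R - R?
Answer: 34942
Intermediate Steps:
O(R) = 5 (O(R) = 5 + (R - R) = 5 + 0 = 5)
t = -30
T(F) = -4 + F**2 - 220*F (T(F) = -9 + ((F**2 - 220*F) + 5) = -9 + (5 + F**2 - 220*F) = -4 + F**2 - 220*F)
m - T(t) = 42438 - (-4 + (-30)**2 - 220*(-30)) = 42438 - (-4 + 900 + 6600) = 42438 - 1*7496 = 42438 - 7496 = 34942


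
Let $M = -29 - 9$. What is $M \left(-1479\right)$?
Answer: $56202$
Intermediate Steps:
$M = -38$
$M \left(-1479\right) = \left(-38\right) \left(-1479\right) = 56202$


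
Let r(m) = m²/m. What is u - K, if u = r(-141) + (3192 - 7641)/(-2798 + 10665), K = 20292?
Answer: -160750860/7867 ≈ -20434.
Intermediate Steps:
r(m) = m
u = -1113696/7867 (u = -141 + (3192 - 7641)/(-2798 + 10665) = -141 - 4449/7867 = -1113696/7867 ≈ -141.57)
u - K = -1113696/7867 - 1*20292 = -1113696/7867 - 20292 = -160750860/7867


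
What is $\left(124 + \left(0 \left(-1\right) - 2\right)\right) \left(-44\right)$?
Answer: $-5368$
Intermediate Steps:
$\left(124 + \left(0 \left(-1\right) - 2\right)\right) \left(-44\right) = \left(124 + \left(0 - 2\right)\right) \left(-44\right) = \left(124 - 2\right) \left(-44\right) = 122 \left(-44\right) = -5368$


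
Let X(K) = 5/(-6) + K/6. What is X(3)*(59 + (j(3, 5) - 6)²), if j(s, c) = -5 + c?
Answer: -95/3 ≈ -31.667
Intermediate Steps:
X(K) = -⅚ + K/6 (X(K) = 5*(-⅙) + K*(⅙) = -⅚ + K/6)
X(3)*(59 + (j(3, 5) - 6)²) = (-⅚ + (⅙)*3)*(59 + ((-5 + 5) - 6)²) = (-⅚ + ½)*(59 + (0 - 6)²) = -(59 + (-6)²)/3 = -(59 + 36)/3 = -⅓*95 = -95/3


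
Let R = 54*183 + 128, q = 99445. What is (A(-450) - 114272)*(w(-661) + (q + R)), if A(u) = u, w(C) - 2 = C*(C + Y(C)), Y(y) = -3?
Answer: -62909070642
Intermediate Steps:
R = 10010 (R = 9882 + 128 = 10010)
w(C) = 2 + C*(-3 + C) (w(C) = 2 + C*(C - 3) = 2 + C*(-3 + C))
(A(-450) - 114272)*(w(-661) + (q + R)) = (-450 - 114272)*((2 + (-661)² - 3*(-661)) + (99445 + 10010)) = -114722*((2 + 436921 + 1983) + 109455) = -114722*(438906 + 109455) = -114722*548361 = -62909070642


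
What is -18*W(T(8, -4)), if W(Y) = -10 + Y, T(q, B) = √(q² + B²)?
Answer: 180 - 72*√5 ≈ 19.003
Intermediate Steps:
T(q, B) = √(B² + q²)
-18*W(T(8, -4)) = -18*(-10 + √((-4)² + 8²)) = -18*(-10 + √(16 + 64)) = -18*(-10 + √80) = -18*(-10 + 4*√5) = 180 - 72*√5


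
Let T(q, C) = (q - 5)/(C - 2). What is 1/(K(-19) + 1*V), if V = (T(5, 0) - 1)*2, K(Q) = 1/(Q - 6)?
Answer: -25/51 ≈ -0.49020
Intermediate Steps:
T(q, C) = (-5 + q)/(-2 + C)
K(Q) = 1/(-6 + Q)
V = -2 (V = ((-5 + 5)/(-2 + 0) - 1)*2 = (0/(-2) - 1)*2 = (-1/2*0 - 1)*2 = (0 - 1)*2 = -1*2 = -2)
1/(K(-19) + 1*V) = 1/(1/(-6 - 19) + 1*(-2)) = 1/(1/(-25) - 2) = 1/(-1/25 - 2) = 1/(-51/25) = -25/51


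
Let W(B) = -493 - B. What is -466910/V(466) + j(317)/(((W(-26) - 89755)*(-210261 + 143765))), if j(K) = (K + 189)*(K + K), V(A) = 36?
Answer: -5305266720767/409050144 ≈ -12970.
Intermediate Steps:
j(K) = 2*K*(189 + K) (j(K) = (189 + K)*(2*K) = 2*K*(189 + K))
-466910/V(466) + j(317)/(((W(-26) - 89755)*(-210261 + 143765))) = -466910/36 + (2*317*(189 + 317))/((((-493 - 1*(-26)) - 89755)*(-210261 + 143765))) = -466910*1/36 + (2*317*506)/((((-493 + 26) - 89755)*(-66496))) = -233455/18 + 320804/(((-467 - 89755)*(-66496))) = -233455/18 + 320804/((-90222*(-66496))) = -233455/18 + 320804/5999402112 = -233455/18 + 320804*(1/5999402112) = -233455/18 + 7291/136350048 = -5305266720767/409050144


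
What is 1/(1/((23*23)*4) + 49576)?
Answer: 2116/104902817 ≈ 2.0171e-5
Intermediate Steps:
1/(1/((23*23)*4) + 49576) = 1/(1/(529*4) + 49576) = 1/(1/2116 + 49576) = 1/(104902817/2116) = 2116/104902817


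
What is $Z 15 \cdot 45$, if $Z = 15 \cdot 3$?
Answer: $30375$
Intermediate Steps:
$Z = 45$
$Z 15 \cdot 45 = 45 \cdot 15 \cdot 45 = 675 \cdot 45 = 30375$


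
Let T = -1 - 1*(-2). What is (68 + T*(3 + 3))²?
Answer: 5476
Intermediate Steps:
T = 1 (T = -1 + 2 = 1)
(68 + T*(3 + 3))² = (68 + 1*(3 + 3))² = (68 + 1*6)² = (68 + 6)² = 74² = 5476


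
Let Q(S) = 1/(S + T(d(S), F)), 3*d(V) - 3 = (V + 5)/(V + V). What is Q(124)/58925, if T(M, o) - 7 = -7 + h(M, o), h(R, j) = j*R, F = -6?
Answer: 124/854589275 ≈ 1.4510e-7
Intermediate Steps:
h(R, j) = R*j
d(V) = 1 + (5 + V)/(6*V) (d(V) = 1 + ((V + 5)/(V + V))/3 = 1 + ((5 + V)/((2*V)))/3 = 1 + ((5 + V)*(1/(2*V)))/3 = 1 + ((5 + V)/(2*V))/3 = 1 + (5 + V)/(6*V))
T(M, o) = M*o (T(M, o) = 7 + (-7 + M*o) = M*o)
Q(S) = 1/(S - (5 + 7*S)/S) (Q(S) = 1/(S + ((5 + 7*S)/(6*S))*(-6)) = 1/(S - (5 + 7*S)/S))
Q(124)/58925 = (124/(-5 + 124² - 7*124))/58925 = (124/(-5 + 15376 - 868))*(1/58925) = (124/14503)*(1/58925) = 124/854589275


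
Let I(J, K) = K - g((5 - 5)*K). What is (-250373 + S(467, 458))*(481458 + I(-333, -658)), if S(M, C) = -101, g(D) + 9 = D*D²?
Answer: -120430153466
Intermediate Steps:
g(D) = -9 + D³ (g(D) = -9 + D*D² = -9 + D³)
I(J, K) = 9 + K (I(J, K) = K - (-9 + ((5 - 5)*K)³) = K - (-9 + (0*K)³) = K - (-9 + 0³) = K - (-9 + 0) = K - 1*(-9) = K + 9 = 9 + K)
(-250373 + S(467, 458))*(481458 + I(-333, -658)) = (-250373 - 101)*(481458 + (9 - 658)) = -250474*(481458 - 649) = -250474*480809 = -120430153466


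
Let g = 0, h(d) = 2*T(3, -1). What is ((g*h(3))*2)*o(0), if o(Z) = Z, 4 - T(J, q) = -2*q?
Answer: 0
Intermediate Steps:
T(J, q) = 4 + 2*q (T(J, q) = 4 - (-2)*q = 4 + 2*q)
h(d) = 4 (h(d) = 2*(4 + 2*(-1)) = 2*(4 - 2) = 2*2 = 4)
((g*h(3))*2)*o(0) = ((0*4)*2)*0 = (0*2)*0 = 0*0 = 0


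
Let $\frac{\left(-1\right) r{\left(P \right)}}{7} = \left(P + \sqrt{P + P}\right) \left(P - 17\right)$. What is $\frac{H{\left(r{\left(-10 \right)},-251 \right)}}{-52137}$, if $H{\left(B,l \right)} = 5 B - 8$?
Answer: $\frac{9458}{52137} - \frac{70 i \sqrt{5}}{1931} \approx 0.18141 - 0.081059 i$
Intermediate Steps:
$r{\left(P \right)} = - 7 \left(-17 + P\right) \left(P + \sqrt{2} \sqrt{P}\right)$ ($r{\left(P \right)} = - 7 \left(P + \sqrt{P + P}\right) \left(P - 17\right) = - 7 \left(P + \sqrt{2 P}\right) \left(-17 + P\right) = - 7 \left(P + \sqrt{2} \sqrt{P}\right) \left(-17 + P\right) = - 7 \left(-17 + P\right) \left(P + \sqrt{2} \sqrt{P}\right)$)
$H{\left(B,l \right)} = -8 + 5 B$
$\frac{H{\left(r{\left(-10 \right)},-251 \right)}}{-52137} = \frac{-8 + 5 \left(- 7 \left(-10\right)^{2} + 119 \left(-10\right) - 7 \sqrt{2} \left(-10\right)^{\frac{3}{2}} + 119 \sqrt{2} \sqrt{-10}\right)}{-52137} = \left(-8 + 5 \left(\left(-7\right) 100 - 1190 - 7 \sqrt{2} \left(- 10 i \sqrt{10}\right) + 119 \sqrt{2} i \sqrt{10}\right)\right) \left(- \frac{1}{52137}\right) = \left(-8 + 5 \left(-700 - 1190 + 140 i \sqrt{5} + 238 i \sqrt{5}\right)\right) \left(- \frac{1}{52137}\right) = \left(-8 + 5 \left(-1890 + 378 i \sqrt{5}\right)\right) \left(- \frac{1}{52137}\right) = \left(-8 - \left(9450 - 1890 i \sqrt{5}\right)\right) \left(- \frac{1}{52137}\right) = \left(-9458 + 1890 i \sqrt{5}\right) \left(- \frac{1}{52137}\right) = \frac{9458}{52137} - \frac{70 i \sqrt{5}}{1931}$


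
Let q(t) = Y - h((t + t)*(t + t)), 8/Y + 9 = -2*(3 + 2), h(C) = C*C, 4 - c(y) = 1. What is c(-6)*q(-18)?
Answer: -95738136/19 ≈ -5.0388e+6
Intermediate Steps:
c(y) = 3 (c(y) = 4 - 1*1 = 4 - 1 = 3)
h(C) = C²
Y = -8/19 (Y = 8/(-9 - 2*(3 + 2)) = 8/(-9 - 2*5) = 8/(-9 - 10) = 8/(-19) = 8*(-1/19) = -8/19 ≈ -0.42105)
q(t) = -8/19 - 16*t⁴ (q(t) = -8/19 - ((t + t)*(t + t))² = -8/19 - ((2*t)*(2*t))² = -8/19 - (4*t²)² = -8/19 - 16*t⁴)
c(-6)*q(-18) = 3*(-8/19 - 16*(-18)⁴) = 3*(-8/19 - 16*104976) = 3*(-8/19 - 1679616) = 3*(-31912712/19) = -95738136/19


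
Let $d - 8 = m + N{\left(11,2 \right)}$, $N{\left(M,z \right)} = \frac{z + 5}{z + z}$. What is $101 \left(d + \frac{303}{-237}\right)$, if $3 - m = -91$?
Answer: $\frac{3270481}{316} \approx 10350.0$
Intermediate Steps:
$N{\left(M,z \right)} = \frac{5 + z}{2 z}$
$m = 94$ ($m = 3 - -91 = 3 + 91 = 94$)
$d = \frac{415}{4}$ ($d = 8 + \left(94 + \frac{5 + 2}{2 \cdot 2}\right) = 8 + \left(94 + \frac{1}{2} \cdot \frac{1}{2} \cdot 7\right) = 8 + \left(94 + \frac{7}{4}\right) = 8 + \frac{383}{4} = \frac{415}{4} \approx 103.75$)
$101 \left(d + \frac{303}{-237}\right) = 101 \left(\frac{415}{4} + \frac{303}{-237}\right) = 101 \left(\frac{415}{4} + 303 \left(- \frac{1}{237}\right)\right) = 101 \left(\frac{415}{4} - \frac{101}{79}\right) = 101 \cdot \frac{32381}{316} = \frac{3270481}{316}$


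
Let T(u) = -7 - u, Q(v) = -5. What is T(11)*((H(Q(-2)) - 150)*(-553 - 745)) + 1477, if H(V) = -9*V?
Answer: -2451743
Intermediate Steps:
T(11)*((H(Q(-2)) - 150)*(-553 - 745)) + 1477 = (-7 - 1*11)*((-9*(-5) - 150)*(-553 - 745)) + 1477 = (-7 - 11)*((45 - 150)*(-1298)) + 1477 = -(-1890)*(-1298) + 1477 = -18*136290 + 1477 = -2453220 + 1477 = -2451743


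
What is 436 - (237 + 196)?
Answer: 3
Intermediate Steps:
436 - (237 + 196) = 436 - 1*433 = 436 - 433 = 3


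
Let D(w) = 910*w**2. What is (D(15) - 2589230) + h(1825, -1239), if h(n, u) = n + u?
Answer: -2383894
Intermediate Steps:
(D(15) - 2589230) + h(1825, -1239) = (910*15**2 - 2589230) + (1825 - 1239) = (910*225 - 2589230) + 586 = (204750 - 2589230) + 586 = -2384480 + 586 = -2383894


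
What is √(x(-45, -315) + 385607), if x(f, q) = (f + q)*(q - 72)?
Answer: √524927 ≈ 724.52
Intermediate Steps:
x(f, q) = (-72 + q)*(f + q) (x(f, q) = (f + q)*(-72 + q) = (-72 + q)*(f + q))
√(x(-45, -315) + 385607) = √(((-315)² - 72*(-45) - 72*(-315) - 45*(-315)) + 385607) = √((99225 + 3240 + 22680 + 14175) + 385607) = √(139320 + 385607) = √524927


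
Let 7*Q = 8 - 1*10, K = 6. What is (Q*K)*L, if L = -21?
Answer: 36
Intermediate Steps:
Q = -2/7 (Q = (8 - 1*10)/7 = (8 - 10)/7 = (1/7)*(-2) = -2/7 ≈ -0.28571)
(Q*K)*L = -2/7*6*(-21) = -12/7*(-21) = 36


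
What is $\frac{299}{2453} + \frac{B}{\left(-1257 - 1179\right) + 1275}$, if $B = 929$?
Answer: $- \frac{1931698}{2847933} \approx -0.67828$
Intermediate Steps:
$\frac{299}{2453} + \frac{B}{\left(-1257 - 1179\right) + 1275} = \frac{299}{2453} + \frac{929}{\left(-1257 - 1179\right) + 1275} = 299 \cdot \frac{1}{2453} + \frac{929}{-2436 + 1275} = \frac{299}{2453} + \frac{929}{-1161} = \frac{299}{2453} + 929 \left(- \frac{1}{1161}\right) = \frac{299}{2453} - \frac{929}{1161} = - \frac{1931698}{2847933}$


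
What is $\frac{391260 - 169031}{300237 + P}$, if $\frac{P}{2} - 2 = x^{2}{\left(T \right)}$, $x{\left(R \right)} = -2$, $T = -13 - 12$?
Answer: $\frac{222229}{300249} \approx 0.74015$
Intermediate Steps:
$T = -25$
$P = 12$ ($P = 4 + 2 \left(-2\right)^{2} = 4 + 2 \cdot 4 = 4 + 8 = 12$)
$\frac{391260 - 169031}{300237 + P} = \frac{391260 - 169031}{300237 + 12} = \frac{222229}{300249}$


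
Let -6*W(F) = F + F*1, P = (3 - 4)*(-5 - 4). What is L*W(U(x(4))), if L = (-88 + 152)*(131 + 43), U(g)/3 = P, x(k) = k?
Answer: -100224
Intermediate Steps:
P = 9 (P = -1*(-9) = 9)
U(g) = 27 (U(g) = 3*9 = 27)
W(F) = -F/3 (W(F) = -(F + F*1)/6 = -(F + F)/6 = -F/3)
L = 11136 (L = 64*174 = 11136)
L*W(U(x(4))) = 11136*(-⅓*27) = 11136*(-9) = -100224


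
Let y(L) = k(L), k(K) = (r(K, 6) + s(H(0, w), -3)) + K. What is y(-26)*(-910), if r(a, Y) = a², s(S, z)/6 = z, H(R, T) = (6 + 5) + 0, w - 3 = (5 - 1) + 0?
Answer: -575120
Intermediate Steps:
w = 7 (w = 3 + ((5 - 1) + 0) = 3 + (4 + 0) = 3 + 4 = 7)
H(R, T) = 11 (H(R, T) = 11 + 0 = 11)
s(S, z) = 6*z
k(K) = -18 + K + K² (k(K) = (K² + 6*(-3)) + K = (K² - 18) + K = (-18 + K²) + K = -18 + K + K²)
y(L) = -18 + L + L²
y(-26)*(-910) = (-18 - 26 + (-26)²)*(-910) = (-18 - 26 + 676)*(-910) = 632*(-910) = -575120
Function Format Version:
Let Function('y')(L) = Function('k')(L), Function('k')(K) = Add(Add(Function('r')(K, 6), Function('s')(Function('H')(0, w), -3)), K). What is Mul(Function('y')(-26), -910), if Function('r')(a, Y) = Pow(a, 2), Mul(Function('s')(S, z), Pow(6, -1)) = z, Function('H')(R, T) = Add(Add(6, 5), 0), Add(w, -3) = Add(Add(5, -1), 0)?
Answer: -575120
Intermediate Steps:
w = 7 (w = Add(3, Add(Add(5, -1), 0)) = Add(3, Add(4, 0)) = Add(3, 4) = 7)
Function('H')(R, T) = 11 (Function('H')(R, T) = Add(11, 0) = 11)
Function('s')(S, z) = Mul(6, z)
Function('k')(K) = Add(-18, K, Pow(K, 2)) (Function('k')(K) = Add(Add(Pow(K, 2), Mul(6, -3)), K) = Add(Add(Pow(K, 2), -18), K) = Add(Add(-18, Pow(K, 2)), K) = Add(-18, K, Pow(K, 2)))
Function('y')(L) = Add(-18, L, Pow(L, 2))
Mul(Function('y')(-26), -910) = Mul(Add(-18, -26, Pow(-26, 2)), -910) = Mul(Add(-18, -26, 676), -910) = Mul(632, -910) = -575120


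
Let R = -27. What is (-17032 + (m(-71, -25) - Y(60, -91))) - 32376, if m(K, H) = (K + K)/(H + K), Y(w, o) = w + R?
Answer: -2373097/48 ≈ -49440.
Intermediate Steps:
Y(w, o) = -27 + w (Y(w, o) = w - 27 = -27 + w)
m(K, H) = 2*K/(H + K) (m(K, H) = (2*K)/(H + K) = 2*K/(H + K))
(-17032 + (m(-71, -25) - Y(60, -91))) - 32376 = (-17032 + (2*(-71)/(-25 - 71) - (-27 + 60))) - 32376 = (-17032 + (2*(-71)/(-96) - 1*33)) - 32376 = (-17032 + (2*(-71)*(-1/96) - 33)) - 32376 = (-17032 + (71/48 - 33)) - 32376 = (-17032 - 1513/48) - 32376 = -819049/48 - 32376 = -2373097/48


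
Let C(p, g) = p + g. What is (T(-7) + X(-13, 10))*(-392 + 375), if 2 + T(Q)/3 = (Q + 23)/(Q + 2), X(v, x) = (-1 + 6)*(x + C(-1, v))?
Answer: 3026/5 ≈ 605.20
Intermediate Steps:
C(p, g) = g + p
X(v, x) = -5 + 5*v + 5*x (X(v, x) = (-1 + 6)*(x + (v - 1)) = 5*(x + (-1 + v)) = 5*(-1 + v + x) = -5 + 5*v + 5*x)
T(Q) = -6 + 3*(23 + Q)/(2 + Q) (T(Q) = -6 + 3*((Q + 23)/(Q + 2)) = -6 + 3*((23 + Q)/(2 + Q)) = -6 + 3*(23 + Q)/(2 + Q))
(T(-7) + X(-13, 10))*(-392 + 375) = (3*(19 - 1*(-7))/(2 - 7) + (-5 + 5*(-13) + 5*10))*(-392 + 375) = (3*(19 + 7)/(-5) + (-5 - 65 + 50))*(-17) = (3*(-1/5)*26 - 20)*(-17) = (-78/5 - 20)*(-17) = -178/5*(-17) = 3026/5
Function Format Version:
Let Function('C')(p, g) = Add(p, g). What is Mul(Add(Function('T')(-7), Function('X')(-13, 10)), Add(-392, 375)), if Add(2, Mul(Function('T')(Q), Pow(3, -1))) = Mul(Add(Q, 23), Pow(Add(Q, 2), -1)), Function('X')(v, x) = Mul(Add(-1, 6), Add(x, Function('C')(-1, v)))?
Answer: Rational(3026, 5) ≈ 605.20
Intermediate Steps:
Function('C')(p, g) = Add(g, p)
Function('X')(v, x) = Add(-5, Mul(5, v), Mul(5, x)) (Function('X')(v, x) = Mul(Add(-1, 6), Add(x, Add(v, -1))) = Mul(5, Add(x, Add(-1, v))) = Mul(5, Add(-1, v, x)) = Add(-5, Mul(5, v), Mul(5, x)))
Function('T')(Q) = Add(-6, Mul(3, Pow(Add(2, Q), -1), Add(23, Q))) (Function('T')(Q) = Add(-6, Mul(3, Mul(Add(Q, 23), Pow(Add(Q, 2), -1)))) = Add(-6, Mul(3, Mul(Add(23, Q), Pow(Add(2, Q), -1)))) = Add(-6, Mul(3, Mul(Pow(Add(2, Q), -1), Add(23, Q)))) = Add(-6, Mul(3, Pow(Add(2, Q), -1), Add(23, Q))))
Mul(Add(Function('T')(-7), Function('X')(-13, 10)), Add(-392, 375)) = Mul(Add(Mul(3, Pow(Add(2, -7), -1), Add(19, Mul(-1, -7))), Add(-5, Mul(5, -13), Mul(5, 10))), Add(-392, 375)) = Mul(Add(Mul(3, Pow(-5, -1), Add(19, 7)), Add(-5, -65, 50)), -17) = Mul(Add(Mul(3, Rational(-1, 5), 26), -20), -17) = Mul(Add(Rational(-78, 5), -20), -17) = Mul(Rational(-178, 5), -17) = Rational(3026, 5)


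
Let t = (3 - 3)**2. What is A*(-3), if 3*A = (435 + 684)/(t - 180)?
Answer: 373/60 ≈ 6.2167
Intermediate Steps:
t = 0 (t = 0**2 = 0)
A = -373/180 (A = ((435 + 684)/(0 - 180))/3 = (1119/(-180))/3 = (1119*(-1/180))/3 = (1/3)*(-373/60) = -373/180 ≈ -2.0722)
A*(-3) = -373/180*(-3) = 373/60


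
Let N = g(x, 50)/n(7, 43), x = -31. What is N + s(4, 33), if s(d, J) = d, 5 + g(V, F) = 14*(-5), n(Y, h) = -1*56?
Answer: 299/56 ≈ 5.3393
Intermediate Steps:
n(Y, h) = -56
g(V, F) = -75 (g(V, F) = -5 + 14*(-5) = -5 - 70 = -75)
N = 75/56 (N = -75/(-56) = -75*(-1/56) = 75/56 ≈ 1.3393)
N + s(4, 33) = 75/56 + 4 = 299/56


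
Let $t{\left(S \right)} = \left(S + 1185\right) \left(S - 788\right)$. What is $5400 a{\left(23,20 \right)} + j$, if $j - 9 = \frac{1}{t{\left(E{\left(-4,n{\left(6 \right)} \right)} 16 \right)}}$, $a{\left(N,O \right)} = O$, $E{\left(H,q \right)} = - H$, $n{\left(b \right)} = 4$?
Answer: $\frac{97669946483}{904276} \approx 1.0801 \cdot 10^{5}$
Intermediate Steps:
$t{\left(S \right)} = \left(-788 + S\right) \left(1185 + S\right)$ ($t{\left(S \right)} = \left(1185 + S\right) \left(-788 + S\right) = \left(-788 + S\right) \left(1185 + S\right)$)
$j = \frac{8138483}{904276}$ ($j = 9 + \frac{1}{-933780 + \left(\left(-1\right) \left(-4\right) 16\right)^{2} + 397 \left(-1\right) \left(-4\right) 16} = 9 + \frac{1}{-933780 + \left(4 \cdot 16\right)^{2} + 397 \cdot 4 \cdot 16} = 9 + \frac{1}{-933780 + 64^{2} + 397 \cdot 64} = 9 + \frac{1}{-933780 + 4096 + 25408} = 9 + \frac{1}{-904276} = 9 - \frac{1}{904276} = \frac{8138483}{904276} \approx 9.0$)
$5400 a{\left(23,20 \right)} + j = 5400 \cdot 20 + \frac{8138483}{904276} = 108000 + \frac{8138483}{904276} = \frac{97669946483}{904276}$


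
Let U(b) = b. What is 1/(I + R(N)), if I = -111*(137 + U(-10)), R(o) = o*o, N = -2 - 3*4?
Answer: -1/13901 ≈ -7.1937e-5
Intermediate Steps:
N = -14 (N = -2 - 12 = -14)
R(o) = o²
I = -14097 (I = -111*(137 - 10) = -111*127 = -14097)
1/(I + R(N)) = 1/(-14097 + (-14)²) = 1/(-14097 + 196) = 1/(-13901) = -1/13901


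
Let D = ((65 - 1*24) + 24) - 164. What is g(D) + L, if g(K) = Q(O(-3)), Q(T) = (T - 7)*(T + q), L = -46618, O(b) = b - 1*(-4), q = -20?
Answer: -46504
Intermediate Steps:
D = -99 (D = ((65 - 24) + 24) - 164 = (41 + 24) - 164 = 65 - 164 = -99)
O(b) = 4 + b (O(b) = b + 4 = 4 + b)
Q(T) = (-20 + T)*(-7 + T) (Q(T) = (T - 7)*(T - 20) = (-7 + T)*(-20 + T) = (-20 + T)*(-7 + T))
g(K) = 114 (g(K) = 140 + (4 - 3)**2 - 27*(4 - 3) = 140 + 1**2 - 27*1 = 140 + 1 - 27 = 114)
g(D) + L = 114 - 46618 = -46504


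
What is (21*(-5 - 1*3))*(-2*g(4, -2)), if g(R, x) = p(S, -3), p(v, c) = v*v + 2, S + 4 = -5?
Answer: 27888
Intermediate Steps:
S = -9 (S = -4 - 5 = -9)
p(v, c) = 2 + v² (p(v, c) = v² + 2 = 2 + v²)
g(R, x) = 83 (g(R, x) = 2 + (-9)² = 2 + 81 = 83)
(21*(-5 - 1*3))*(-2*g(4, -2)) = (21*(-5 - 1*3))*(-2*83) = (21*(-5 - 3))*(-166) = (21*(-8))*(-166) = -168*(-166) = 27888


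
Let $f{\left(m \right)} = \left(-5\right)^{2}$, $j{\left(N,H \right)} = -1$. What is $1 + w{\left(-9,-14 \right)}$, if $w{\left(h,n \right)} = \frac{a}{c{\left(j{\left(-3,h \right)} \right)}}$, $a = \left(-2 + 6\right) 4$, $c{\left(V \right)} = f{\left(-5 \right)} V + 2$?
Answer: $\frac{7}{23} \approx 0.30435$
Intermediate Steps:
$f{\left(m \right)} = 25$
$c{\left(V \right)} = 2 + 25 V$ ($c{\left(V \right)} = 25 V + 2 = 2 + 25 V$)
$a = 16$ ($a = 4 \cdot 4 = 16$)
$w{\left(h,n \right)} = - \frac{16}{23}$ ($w{\left(h,n \right)} = \frac{16}{2 + 25 \left(-1\right)} = \frac{16}{2 - 25} = \frac{16}{-23} = 16 \left(- \frac{1}{23}\right) = - \frac{16}{23}$)
$1 + w{\left(-9,-14 \right)} = 1 - \frac{16}{23} = \frac{7}{23}$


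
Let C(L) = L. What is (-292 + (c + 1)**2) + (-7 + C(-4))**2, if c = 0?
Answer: -170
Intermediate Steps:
(-292 + (c + 1)**2) + (-7 + C(-4))**2 = (-292 + (0 + 1)**2) + (-7 - 4)**2 = (-292 + 1**2) + (-11)**2 = (-292 + 1) + 121 = -291 + 121 = -170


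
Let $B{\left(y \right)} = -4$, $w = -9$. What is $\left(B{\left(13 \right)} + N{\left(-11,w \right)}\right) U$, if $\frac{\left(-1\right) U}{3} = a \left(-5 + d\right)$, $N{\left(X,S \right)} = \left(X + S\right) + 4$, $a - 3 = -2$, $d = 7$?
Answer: $120$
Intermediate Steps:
$a = 1$ ($a = 3 - 2 = 1$)
$N{\left(X,S \right)} = 4 + S + X$ ($N{\left(X,S \right)} = \left(S + X\right) + 4 = 4 + S + X$)
$U = -6$ ($U = - 3 \cdot 1 \left(-5 + 7\right) = - 3 \cdot 1 \cdot 2 = \left(-3\right) 2 = -6$)
$\left(B{\left(13 \right)} + N{\left(-11,w \right)}\right) U = \left(-4 - 16\right) \left(-6\right) = \left(-20\right) \left(-6\right) = 120$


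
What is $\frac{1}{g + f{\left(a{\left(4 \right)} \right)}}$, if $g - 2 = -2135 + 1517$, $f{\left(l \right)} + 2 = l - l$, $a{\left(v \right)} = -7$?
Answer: $- \frac{1}{618} \approx -0.0016181$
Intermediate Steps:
$f{\left(l \right)} = -2$ ($f{\left(l \right)} = -2 + \left(l - l\right) = -2 + 0 = -2$)
$g = -616$ ($g = 2 + \left(-2135 + 1517\right) = 2 - 618 = -616$)
$\frac{1}{g + f{\left(a{\left(4 \right)} \right)}} = \frac{1}{-616 - 2} = \frac{1}{-618} = - \frac{1}{618}$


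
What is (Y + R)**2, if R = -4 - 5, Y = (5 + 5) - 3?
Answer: 4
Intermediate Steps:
Y = 7 (Y = 10 - 3 = 7)
R = -9
(Y + R)**2 = (7 - 9)**2 = (-2)**2 = 4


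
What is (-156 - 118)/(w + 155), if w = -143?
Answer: -137/6 ≈ -22.833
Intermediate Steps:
(-156 - 118)/(w + 155) = (-156 - 118)/(-143 + 155) = -274/12 = -274*1/12 = -137/6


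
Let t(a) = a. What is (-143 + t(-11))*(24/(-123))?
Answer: 1232/41 ≈ 30.049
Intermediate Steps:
(-143 + t(-11))*(24/(-123)) = (-143 - 11)*(24/(-123)) = -3696*(-1)/123 = -154*(-8/41) = 1232/41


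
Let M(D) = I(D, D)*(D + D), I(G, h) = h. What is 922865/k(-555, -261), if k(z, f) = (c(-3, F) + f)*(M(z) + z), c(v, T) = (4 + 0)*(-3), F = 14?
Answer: -184573/33606027 ≈ -0.0054923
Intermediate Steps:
M(D) = 2*D² (M(D) = D*(D + D) = D*(2*D) = 2*D²)
c(v, T) = -12 (c(v, T) = 4*(-3) = -12)
k(z, f) = (-12 + f)*(z + 2*z²) (k(z, f) = (-12 + f)*(2*z² + z) = (-12 + f)*(z + 2*z²))
922865/k(-555, -261) = 922865/((-555*(-12 - 261 - 24*(-555) + 2*(-261)*(-555)))) = 922865/((-555*(-12 - 261 + 13320 + 289710))) = 922865/((-555*302757)) = 922865/(-168030135) = 922865*(-1/168030135) = -184573/33606027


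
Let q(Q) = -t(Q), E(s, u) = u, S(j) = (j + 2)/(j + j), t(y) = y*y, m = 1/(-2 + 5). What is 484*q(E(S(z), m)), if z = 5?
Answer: -484/9 ≈ -53.778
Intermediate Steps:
m = ⅓ (m = 1/3 = ⅓ ≈ 0.33333)
t(y) = y²
S(j) = (2 + j)/(2*j) (S(j) = (2 + j)/((2*j)) = (2 + j)*(1/(2*j)) = (2 + j)/(2*j))
q(Q) = -Q²
484*q(E(S(z), m)) = 484*(-(⅓)²) = 484*(-1*⅑) = 484*(-⅑) = -484/9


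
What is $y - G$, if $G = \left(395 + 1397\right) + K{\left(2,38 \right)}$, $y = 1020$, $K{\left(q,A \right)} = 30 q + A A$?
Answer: $-2276$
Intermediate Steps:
$K{\left(q,A \right)} = A^{2} + 30 q$ ($K{\left(q,A \right)} = 30 q + A^{2} = A^{2} + 30 q$)
$G = 3296$ ($G = \left(395 + 1397\right) + \left(38^{2} + 30 \cdot 2\right) = 1792 + \left(1444 + 60\right) = 1792 + 1504 = 3296$)
$y - G = 1020 - 3296 = -2276$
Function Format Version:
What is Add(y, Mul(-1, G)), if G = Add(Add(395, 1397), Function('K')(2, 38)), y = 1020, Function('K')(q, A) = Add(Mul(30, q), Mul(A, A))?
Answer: -2276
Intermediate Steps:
Function('K')(q, A) = Add(Pow(A, 2), Mul(30, q)) (Function('K')(q, A) = Add(Mul(30, q), Pow(A, 2)) = Add(Pow(A, 2), Mul(30, q)))
G = 3296 (G = Add(Add(395, 1397), Add(Pow(38, 2), Mul(30, 2))) = Add(1792, Add(1444, 60)) = Add(1792, 1504) = 3296)
Add(y, Mul(-1, G)) = Add(1020, Mul(-1, 3296)) = Add(1020, -3296) = -2276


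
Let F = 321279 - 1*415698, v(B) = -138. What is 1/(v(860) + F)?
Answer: -1/94557 ≈ -1.0576e-5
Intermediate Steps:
F = -94419 (F = 321279 - 415698 = -94419)
1/(v(860) + F) = 1/(-138 - 94419) = 1/(-94557) = -1/94557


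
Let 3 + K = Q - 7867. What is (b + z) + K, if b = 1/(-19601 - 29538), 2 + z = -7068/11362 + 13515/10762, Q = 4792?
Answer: -486913528129231/158121341482 ≈ -3079.4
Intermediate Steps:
z = -4396423/3217838 (z = -2 + (-7068/11362 + 13515/10762) = -2 + (-7068*1/11362 + 13515*(1/10762)) = -2 + (-186/299 + 13515/10762) = -2 + 2039253/3217838 = -4396423/3217838 ≈ -1.3663)
K = -3078 (K = -3 + (4792 - 7867) = -3 - 3075 = -3078)
b = -1/49139 (b = 1/(-49139) = -1/49139 ≈ -2.0350e-5)
(b + z) + K = (-1/49139 - 4396423/3217838) - 3078 = -216039047635/158121341482 - 3078 = -486913528129231/158121341482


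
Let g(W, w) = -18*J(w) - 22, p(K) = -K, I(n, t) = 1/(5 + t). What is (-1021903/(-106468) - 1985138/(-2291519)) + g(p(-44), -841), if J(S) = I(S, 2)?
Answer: -24091985828737/1707814114244 ≈ -14.107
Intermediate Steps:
J(S) = ⅐ (J(S) = 1/(5 + 2) = 1/7 = ⅐)
g(W, w) = -172/7 (g(W, w) = -18*⅐ - 22 = -18/7 - 22 = -172/7)
(-1021903/(-106468) - 1985138/(-2291519)) + g(p(-44), -841) = (-1021903/(-106468) - 1985138/(-2291519)) - 172/7 = (-1021903*(-1/106468) - 1985138*(-1/2291519)) - 172/7 = (1021903/106468 + 1985138/2291519) - 172/7 = 2553063813241/243973444892 - 172/7 = -24091985828737/1707814114244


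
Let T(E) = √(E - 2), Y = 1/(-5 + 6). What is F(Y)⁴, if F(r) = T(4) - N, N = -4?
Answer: (4 + √2)⁴ ≈ 859.29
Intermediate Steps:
Y = 1 (Y = 1/1 = 1)
T(E) = √(-2 + E)
F(r) = 4 + √2 (F(r) = √(-2 + 4) - 1*(-4) = √2 + 4 = 4 + √2)
F(Y)⁴ = (4 + √2)⁴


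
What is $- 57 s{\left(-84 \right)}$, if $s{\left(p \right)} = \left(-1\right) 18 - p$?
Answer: $-3762$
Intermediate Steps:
$s{\left(p \right)} = -18 - p$
$- 57 s{\left(-84 \right)} = - 57 \left(-18 - -84\right) = - 57 \left(-18 + 84\right) = \left(-57\right) 66 = -3762$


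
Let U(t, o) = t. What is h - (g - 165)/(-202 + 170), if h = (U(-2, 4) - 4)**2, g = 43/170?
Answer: 167833/5440 ≈ 30.852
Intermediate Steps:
g = 43/170 (g = 43*(1/170) = 43/170 ≈ 0.25294)
h = 36 (h = (-2 - 4)**2 = (-6)**2 = 36)
h - (g - 165)/(-202 + 170) = 36 - (43/170 - 165)/(-202 + 170) = 36 - (-28007)/(170*(-32)) = 36 - (-28007)*(-1)/(170*32) = 36 - 1*28007/5440 = 36 - 28007/5440 = 167833/5440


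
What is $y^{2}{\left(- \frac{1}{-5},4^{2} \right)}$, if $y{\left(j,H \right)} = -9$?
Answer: $81$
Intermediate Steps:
$y^{2}{\left(- \frac{1}{-5},4^{2} \right)} = \left(-9\right)^{2} = 81$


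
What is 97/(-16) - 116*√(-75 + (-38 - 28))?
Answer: -97/16 - 116*I*√141 ≈ -6.0625 - 1377.4*I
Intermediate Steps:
97/(-16) - 116*√(-75 + (-38 - 28)) = 97*(-1/16) - 116*√(-75 - 66) = -97/16 - 116*I*√141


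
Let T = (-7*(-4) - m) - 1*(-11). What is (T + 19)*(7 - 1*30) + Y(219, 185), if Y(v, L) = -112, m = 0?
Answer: -1446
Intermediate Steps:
T = 39 (T = (-7*(-4) - 1*0) - 1*(-11) = (28 + 0) + 11 = 28 + 11 = 39)
(T + 19)*(7 - 1*30) + Y(219, 185) = (39 + 19)*(7 - 1*30) - 112 = 58*(7 - 30) - 112 = 58*(-23) - 112 = -1334 - 112 = -1446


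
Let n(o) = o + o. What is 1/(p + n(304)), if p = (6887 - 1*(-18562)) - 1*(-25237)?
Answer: 1/51294 ≈ 1.9495e-5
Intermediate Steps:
n(o) = 2*o
p = 50686 (p = (6887 + 18562) + 25237 = 25449 + 25237 = 50686)
1/(p + n(304)) = 1/(50686 + 2*304) = 1/(50686 + 608) = 1/51294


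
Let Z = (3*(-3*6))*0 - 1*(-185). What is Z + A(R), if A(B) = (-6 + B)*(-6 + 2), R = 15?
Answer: 149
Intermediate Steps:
A(B) = 24 - 4*B (A(B) = (-6 + B)*(-4) = 24 - 4*B)
Z = 185 (Z = (3*(-18))*0 + 185 = -54*0 + 185 = 0 + 185 = 185)
Z + A(R) = 185 + (24 - 4*15) = 185 + (24 - 60) = 185 - 36 = 149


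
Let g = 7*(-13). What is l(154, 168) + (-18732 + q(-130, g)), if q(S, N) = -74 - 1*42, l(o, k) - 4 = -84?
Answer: -18928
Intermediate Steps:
l(o, k) = -80 (l(o, k) = 4 - 84 = -80)
g = -91
q(S, N) = -116 (q(S, N) = -74 - 42 = -116)
l(154, 168) + (-18732 + q(-130, g)) = -80 + (-18732 - 116) = -80 - 18848 = -18928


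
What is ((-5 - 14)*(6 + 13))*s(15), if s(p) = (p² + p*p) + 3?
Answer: -163533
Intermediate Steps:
s(p) = 3 + 2*p² (s(p) = (p² + p²) + 3 = 2*p² + 3 = 3 + 2*p²)
((-5 - 14)*(6 + 13))*s(15) = ((-5 - 14)*(6 + 13))*(3 + 2*15²) = (-19*19)*(3 + 2*225) = -361*(3 + 450) = -361*453 = -163533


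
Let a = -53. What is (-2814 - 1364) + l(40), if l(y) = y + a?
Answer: -4191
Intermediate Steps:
l(y) = -53 + y (l(y) = y - 53 = -53 + y)
(-2814 - 1364) + l(40) = (-2814 - 1364) + (-53 + 40) = -4178 - 13 = -4191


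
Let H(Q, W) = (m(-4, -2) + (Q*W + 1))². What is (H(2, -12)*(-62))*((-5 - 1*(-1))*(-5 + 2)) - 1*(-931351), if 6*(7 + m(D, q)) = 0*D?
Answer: 261751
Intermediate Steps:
m(D, q) = -7 (m(D, q) = -7 + (0*D)/6 = -7 + (⅙)*0 = -7 + 0 = -7)
H(Q, W) = (-6 + Q*W)² (H(Q, W) = (-7 + (Q*W + 1))² = (-7 + (1 + Q*W))² = (-6 + Q*W)²)
(H(2, -12)*(-62))*((-5 - 1*(-1))*(-5 + 2)) - 1*(-931351) = ((-6 + 2*(-12))²*(-62))*((-5 - 1*(-1))*(-5 + 2)) - 1*(-931351) = ((-6 - 24)²*(-62))*((-5 + 1)*(-3)) + 931351 = ((-30)²*(-62))*(-4*(-3)) + 931351 = (900*(-62))*12 + 931351 = -55800*12 + 931351 = -669600 + 931351 = 261751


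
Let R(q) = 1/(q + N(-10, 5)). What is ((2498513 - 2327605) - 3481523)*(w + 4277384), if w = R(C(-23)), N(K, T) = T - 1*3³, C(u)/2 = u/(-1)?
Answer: -339858522458455/24 ≈ -1.4161e+13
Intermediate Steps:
C(u) = -2*u (C(u) = 2*(u/(-1)) = 2*(u*(-1)) = 2*(-u) = -2*u)
N(K, T) = -27 + T (N(K, T) = T - 1*27 = T - 27 = -27 + T)
R(q) = 1/(-22 + q) (R(q) = 1/(q + (-27 + 5)) = 1/(q - 22) = 1/(-22 + q))
w = 1/24 (w = 1/(-22 - 2*(-23)) = 1/(-22 + 46) = 1/24 ≈ 0.041667)
((2498513 - 2327605) - 3481523)*(w + 4277384) = ((2498513 - 2327605) - 3481523)*(1/24 + 4277384) = (170908 - 3481523)*(102657217/24) = -3310615*102657217/24 = -339858522458455/24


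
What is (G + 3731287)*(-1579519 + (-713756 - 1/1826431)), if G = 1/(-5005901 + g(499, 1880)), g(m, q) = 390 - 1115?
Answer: -39123096080875393442120343/4572128465903 ≈ -8.5569e+12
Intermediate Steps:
g(m, q) = -725
G = -1/5006626 (G = 1/(-5005901 - 725) = 1/(-5006626) = -1/5006626 ≈ -1.9974e-7)
(G + 3731287)*(-1579519 + (-713756 - 1/1826431)) = (-1/5006626 + 3731287)*(-1579519 + (-713756 - 1/1826431)) = 18681158507661*(-1579519 + (-713756 - 1*1/1826431))/5006626 = 18681158507661*(-1579519 + (-713756 - 1/1826431))/5006626 = 18681158507661*(-1579519 - 1303626084837/1826431)/5006626 = (18681158507661/5006626)*(-4188508551526/1826431) = -39123096080875393442120343/4572128465903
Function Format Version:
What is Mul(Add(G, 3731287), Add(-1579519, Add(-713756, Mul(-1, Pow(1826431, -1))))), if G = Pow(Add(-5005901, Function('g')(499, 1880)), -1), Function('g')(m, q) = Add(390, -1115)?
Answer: Rational(-39123096080875393442120343, 4572128465903) ≈ -8.5569e+12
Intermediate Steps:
Function('g')(m, q) = -725
G = Rational(-1, 5006626) (G = Pow(Add(-5005901, -725), -1) = Pow(-5006626, -1) = Rational(-1, 5006626) ≈ -1.9974e-7)
Mul(Add(G, 3731287), Add(-1579519, Add(-713756, Mul(-1, Pow(1826431, -1))))) = Mul(Add(Rational(-1, 5006626), 3731287), Add(-1579519, Add(-713756, Mul(-1, Pow(1826431, -1))))) = Mul(Rational(18681158507661, 5006626), Add(-1579519, Add(-713756, Mul(-1, Rational(1, 1826431))))) = Mul(Rational(18681158507661, 5006626), Add(-1579519, Add(-713756, Rational(-1, 1826431)))) = Mul(Rational(18681158507661, 5006626), Add(-1579519, Rational(-1303626084837, 1826431))) = Mul(Rational(18681158507661, 5006626), Rational(-4188508551526, 1826431)) = Rational(-39123096080875393442120343, 4572128465903)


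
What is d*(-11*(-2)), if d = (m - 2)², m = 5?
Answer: 198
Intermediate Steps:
d = 9 (d = (5 - 2)² = 3² = 9)
d*(-11*(-2)) = 9*(-11*(-2)) = 9*22 = 198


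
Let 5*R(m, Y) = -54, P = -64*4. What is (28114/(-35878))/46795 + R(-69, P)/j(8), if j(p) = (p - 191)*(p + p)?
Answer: 1504160093/409654286440 ≈ 0.0036718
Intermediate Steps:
P = -256
R(m, Y) = -54/5 (R(m, Y) = (1/5)*(-54) = -54/5)
j(p) = 2*p*(-191 + p) (j(p) = (-191 + p)*(2*p) = 2*p*(-191 + p))
(28114/(-35878))/46795 + R(-69, P)/j(8) = (28114/(-35878))/46795 - 54*1/(16*(-191 + 8))/5 = (28114*(-1/35878))*(1/46795) - 54/(5*(2*8*(-183))) = -14057/17939*1/46795 - 54/5/(-2928) = -14057/839455505 - 54/5*(-1/2928) = -14057/839455505 + 9/2440 = 1504160093/409654286440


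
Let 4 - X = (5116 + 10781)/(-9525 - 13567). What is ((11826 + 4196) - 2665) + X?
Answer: 308548109/23092 ≈ 13362.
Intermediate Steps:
X = 108265/23092 (X = 4 - (5116 + 10781)/(-9525 - 13567) = 4 - 15897/(-23092) = 4 - 15897*(-1)/23092 = 4 - 1*(-15897/23092) = 4 + 15897/23092 = 108265/23092 ≈ 4.6884)
((11826 + 4196) - 2665) + X = ((11826 + 4196) - 2665) + 108265/23092 = (16022 - 2665) + 108265/23092 = 13357 + 108265/23092 = 308548109/23092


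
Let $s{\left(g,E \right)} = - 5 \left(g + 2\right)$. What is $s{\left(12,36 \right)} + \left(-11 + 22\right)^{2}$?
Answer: $51$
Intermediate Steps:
$s{\left(g,E \right)} = -10 - 5 g$ ($s{\left(g,E \right)} = - 5 \left(2 + g\right) = -10 - 5 g$)
$s{\left(12,36 \right)} + \left(-11 + 22\right)^{2} = \left(-10 - 60\right) + \left(-11 + 22\right)^{2} = \left(-10 - 60\right) + 11^{2} = -70 + 121 = 51$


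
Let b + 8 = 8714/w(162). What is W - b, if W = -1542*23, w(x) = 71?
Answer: -2526232/71 ≈ -35581.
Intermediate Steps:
W = -35466
b = 8146/71 (b = -8 + 8714/71 = 8146/71 ≈ 114.73)
W - b = -35466 - 1*8146/71 = -35466 - 8146/71 = -2526232/71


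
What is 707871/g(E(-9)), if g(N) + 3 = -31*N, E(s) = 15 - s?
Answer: -235957/249 ≈ -947.62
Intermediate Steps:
g(N) = -3 - 31*N
707871/g(E(-9)) = 707871/(-3 - 31*(15 - 1*(-9))) = 707871/(-3 - 31*(15 + 9)) = 707871/(-3 - 31*24) = 707871/(-3 - 744) = 707871/(-747) = 707871*(-1/747) = -235957/249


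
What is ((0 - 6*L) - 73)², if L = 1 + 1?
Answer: 7225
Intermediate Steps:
L = 2
((0 - 6*L) - 73)² = ((0 - 6*2) - 73)² = ((0 - 12) - 73)² = (-12 - 73)² = (-85)² = 7225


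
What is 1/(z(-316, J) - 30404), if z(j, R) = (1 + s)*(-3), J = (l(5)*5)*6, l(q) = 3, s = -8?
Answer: -1/30383 ≈ -3.2913e-5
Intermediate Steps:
J = 90 (J = (3*5)*6 = 15*6 = 90)
z(j, R) = 21 (z(j, R) = (1 - 8)*(-3) = -7*(-3) = 21)
1/(z(-316, J) - 30404) = 1/(21 - 30404) = 1/(-30383) = -1/30383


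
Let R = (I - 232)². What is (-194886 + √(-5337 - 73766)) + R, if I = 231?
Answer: -194885 + I*√79103 ≈ -1.9489e+5 + 281.25*I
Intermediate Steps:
R = 1 (R = (231 - 232)² = (-1)² = 1)
(-194886 + √(-5337 - 73766)) + R = (-194886 + √(-5337 - 73766)) + 1 = (-194886 + √(-79103)) + 1 = (-194886 + I*√79103) + 1 = -194885 + I*√79103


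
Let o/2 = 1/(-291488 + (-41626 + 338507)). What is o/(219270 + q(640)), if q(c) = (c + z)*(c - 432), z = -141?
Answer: 1/871136683 ≈ 1.1479e-9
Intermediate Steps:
q(c) = (-432 + c)*(-141 + c) (q(c) = (c - 141)*(c - 432) = (-141 + c)*(-432 + c) = (-432 + c)*(-141 + c))
o = 2/5393 (o = 2/(-291488 + (-41626 + 338507)) = 2/(-291488 + 296881) = 2/5393 ≈ 0.00037085)
o/(219270 + q(640)) = 2/(5393*(219270 + (60912 + 640**2 - 573*640))) = 2/(5393*(219270 + (60912 + 409600 - 366720))) = 2/(5393*(219270 + 103792)) = (2/5393)/323062 = (2/5393)*(1/323062) = 1/871136683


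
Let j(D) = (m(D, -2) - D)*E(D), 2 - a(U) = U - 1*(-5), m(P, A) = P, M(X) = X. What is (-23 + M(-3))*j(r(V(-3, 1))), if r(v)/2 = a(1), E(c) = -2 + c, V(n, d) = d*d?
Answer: 0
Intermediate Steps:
V(n, d) = d²
a(U) = -3 - U (a(U) = 2 - (U - 1*(-5)) = 2 - (U + 5) = 2 - (5 + U) = 2 + (-5 - U) = -3 - U)
r(v) = -8 (r(v) = 2*(-3 - 1*1) = 2*(-3 - 1) = 2*(-4) = -8)
j(D) = 0 (j(D) = (D - D)*(-2 + D) = 0*(-2 + D) = 0)
(-23 + M(-3))*j(r(V(-3, 1))) = (-23 - 3)*0 = -26*0 = 0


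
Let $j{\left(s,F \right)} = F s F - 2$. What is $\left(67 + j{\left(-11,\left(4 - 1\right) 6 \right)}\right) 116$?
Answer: $-405884$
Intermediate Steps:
$j{\left(s,F \right)} = -2 + s F^{2}$ ($j{\left(s,F \right)} = s F^{2} - 2 = -2 + s F^{2}$)
$\left(67 + j{\left(-11,\left(4 - 1\right) 6 \right)}\right) 116 = \left(67 - \left(2 + 11 \left(\left(4 - 1\right) 6\right)^{2}\right)\right) 116 = \left(67 - \left(2 + 11 \left(3 \cdot 6\right)^{2}\right)\right) 116 = \left(67 - \left(2 + 11 \cdot 18^{2}\right)\right) 116 = \left(67 - 3566\right) 116 = \left(-3499\right) 116 = -405884$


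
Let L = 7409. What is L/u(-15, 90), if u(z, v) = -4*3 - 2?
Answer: -7409/14 ≈ -529.21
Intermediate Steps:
u(z, v) = -14 (u(z, v) = -12 - 2 = -14)
L/u(-15, 90) = 7409/(-14) = 7409*(-1/14) = -7409/14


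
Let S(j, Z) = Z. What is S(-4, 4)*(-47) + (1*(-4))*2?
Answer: -196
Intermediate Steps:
S(-4, 4)*(-47) + (1*(-4))*2 = 4*(-47) + (1*(-4))*2 = -188 - 4*2 = -188 - 8 = -196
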